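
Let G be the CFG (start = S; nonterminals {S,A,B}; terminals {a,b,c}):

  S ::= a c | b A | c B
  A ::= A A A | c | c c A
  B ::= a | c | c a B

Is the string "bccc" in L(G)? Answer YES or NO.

Convert to CNF:
  S -> T0 B | T1 T0 | T2 A
  A -> A X3 | T0 X4 | c
  B -> T0 X5 | a | c
  T0 -> c
  T1 -> a
  T2 -> b
  X3 -> A A
  X4 -> T0 A
  X5 -> T1 B

CYK fill:
  [0..0]={T2}  "b"  orig:{}
  [1..1]={A,B,T0}  "c"  orig:{A,B}
  [2..2]={A,B,T0}  "c"  orig:{A,B}
  [3..3]={A,B,T0}  "c"  orig:{A,B}
  [0..1]={S}  "bc"
  [1..2]={S,X3,X4}  "cc"  orig:{S}
  [2..3]={S,X3,X4}  "cc"  orig:{S}
  [0..2]=∅  "bcc"
  [1..3]={A}  "ccc"
  [0..3]={S}  "bccc"

S ∈ T[0,3] ⇒ YES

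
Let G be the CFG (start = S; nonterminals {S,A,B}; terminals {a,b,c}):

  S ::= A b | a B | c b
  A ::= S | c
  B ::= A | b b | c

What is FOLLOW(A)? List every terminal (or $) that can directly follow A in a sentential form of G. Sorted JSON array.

Compute FIRST by fixpoint:
pass 1:
  A via A→c: +{c}
  B via B→A: +{c}
  B via B→b b: +{b}
  S via S→A b: +{c}
  S via S→a B: +{a}
  FIRST[S]={a,c}  FIRST[A]={c}  FIRST[B]={b,c}
pass 2:
  A via A→S: +{a}
  B via B→A: +{a}
  FIRST[S]={a,c}  FIRST[A]={a,c}  FIRST[B]={a,b,c}
pass 3: (no change)
  FIRST[S]={a,c}  FIRST[A]={a,c}  FIRST[B]={a,b,c}

FOLLOW iteration:
seed FOLLOW(S) with $
pass 1:
  S→A b: FOLLOW(A) ⊇ FIRST(b) = {b}; new: +{b}
  S→a B: FOLLOW(B) ⊇ FOLLOW(S) ⊇ {$}; new: +{$}
  FOLLOW[S]={$}  FOLLOW[A]={b}  FOLLOW[B]={$}
pass 2:
  A→S: FOLLOW(S) ⊇ FOLLOW(A) ⊇ {b}; new: +{b}
  B→A: FOLLOW(A) ⊇ FOLLOW(B) ⊇ {$}; new: +{$}
  S→a B: FOLLOW(B) ⊇ FOLLOW(S) ⊇ {$,b}; new: +{b}
  FOLLOW[S]={$,b}  FOLLOW[A]={$,b}  FOLLOW[B]={$,b}
pass 3: — fixpoint
  FOLLOW[S]={$,b}  FOLLOW[A]={$,b}  FOLLOW[B]={$,b}

FOLLOW(A) = ["$", "b"]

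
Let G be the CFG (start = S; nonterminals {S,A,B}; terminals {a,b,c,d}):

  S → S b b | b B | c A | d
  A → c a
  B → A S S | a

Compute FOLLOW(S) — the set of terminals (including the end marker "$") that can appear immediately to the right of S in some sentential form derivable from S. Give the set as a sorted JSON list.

FIRST sets, iterate to fixpoint:
iter 1:
  A via A→c a: +{c}
  B via B→A S S: +{c}
  B via B→a: +{a}
  S via S→b B: +{b}
  S via S→c A: +{c}
  S via S→d: +{d}
  FIRST[S]={b,c,d}  FIRST[A]={c}  FIRST[B]={a,c}
iter 2: (no change)
  FIRST[S]={b,c,d}  FIRST[A]={c}  FIRST[B]={a,c}

Compute FOLLOW by fixpoint:
seed FOLLOW(S) with $
[1]
  B→A S S: FOLLOW(A) ⊇ FIRST(S) = {b,c,d}; new: +{b,c,d}
  B→A S S: FOLLOW(S) ⊇ FIRST(S) = {b,c,d}; new: +{b,c,d}
  S→b B: FOLLOW(B) ⊇ FOLLOW(S) ⊇ {$,b,c,d}; new: +{$,b,c,d}
  S→c A: FOLLOW(A) ⊇ FOLLOW(S) ⊇ {$,b,c,d}; new: +{$}
  FOLLOW(S)={$,b,c,d}  FOLLOW(A)={$,b,c,d}  FOLLOW(B)={$,b,c,d}
[2] done
  FOLLOW(S)={$,b,c,d}  FOLLOW(A)={$,b,c,d}  FOLLOW(B)={$,b,c,d}

FOLLOW(S) = ["$", "b", "c", "d"]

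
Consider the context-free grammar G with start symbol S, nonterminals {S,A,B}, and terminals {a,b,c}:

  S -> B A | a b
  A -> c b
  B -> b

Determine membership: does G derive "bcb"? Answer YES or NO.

CNF form of G:
  S -> B A | T2 T1
  A -> T0 T1
  B -> b
  T0 -> c
  T1 -> b
  T2 -> a

CYK table (by increasing span):
  T[0,0] 'b' = {B,T1}  orig:{B}
  T[1,1] 'c' = {T0}  orig:{}
  T[2,2] 'b' = {B,T1}  orig:{B}
  T[0,1] 'bc' = ∅
  T[1,2] 'cb' = {A}
  T[0,2] 'bcb' = {S}

S ∈ T[0,2] ⇒ YES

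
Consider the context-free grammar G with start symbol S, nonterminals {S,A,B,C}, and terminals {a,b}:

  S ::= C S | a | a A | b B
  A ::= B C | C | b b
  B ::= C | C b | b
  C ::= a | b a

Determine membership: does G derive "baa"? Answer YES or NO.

Convert to CNF:
  S -> C S | T0 B | T1 A | a
  A -> B C | T0 T0 | T0 T1 | a
  B -> C T0 | T0 T1 | a | b
  C -> T0 T1 | a
  T0 -> b
  T1 -> a

CYK table (by increasing span):
  T[0,0] 'b' = {B,T0}  orig:{B}
  T[1,1] 'a' = {A,B,C,S,T1}  orig:{A,B,C,S}
  T[2,2] 'a' = {A,B,C,S,T1}  orig:{A,B,C,S}
  T[0,1] 'ba' = {A,B,C,S}
  T[1,2] 'aa' = {A,S}
  T[0,2] 'baa' = {A,S}

S ∈ T[0,2] ⇒ YES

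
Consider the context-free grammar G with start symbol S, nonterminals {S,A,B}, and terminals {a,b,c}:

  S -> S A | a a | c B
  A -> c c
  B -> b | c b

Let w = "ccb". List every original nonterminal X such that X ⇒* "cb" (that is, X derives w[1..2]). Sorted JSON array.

CNF form of G:
  S -> S A | T0 B | T2 T2
  A -> T0 T0
  B -> T0 T1 | b
  T0 -> c
  T1 -> b
  T2 -> a

CYK table (by increasing span) — only the sub-triangle for w[1..2]:
  cell(1,1) c: {T0}  orig:{}
  cell(2,2) b: {B,T1}  orig:{B}
  cell(1,2) cb: {B,S}

Original NTs in T[1,2] deriving "cb": ["B", "S"]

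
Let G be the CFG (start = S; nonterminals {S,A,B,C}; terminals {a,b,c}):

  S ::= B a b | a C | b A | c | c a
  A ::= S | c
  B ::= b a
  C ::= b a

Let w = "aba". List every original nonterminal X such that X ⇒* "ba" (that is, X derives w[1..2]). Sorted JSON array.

Convert to CNF:
  S -> B X4 | T0 C | T1 A | T2 T0 | c
  A -> B X3 | T0 C | T1 A | T2 T0 | c
  B -> T1 T0
  C -> T1 T0
  T0 -> a
  T1 -> b
  T2 -> c
  X3 -> T0 T1
  X4 -> T0 T1

Fill CYK table bottom-up, restricted to cells inside w[1..2]:
  cell(1,1) b: {T1}  orig:{}
  cell(2,2) a: {T0}  orig:{}
  cell(1,2) ba: {B,C}

Original NTs in T[1,2] deriving "ba": ["B", "C"]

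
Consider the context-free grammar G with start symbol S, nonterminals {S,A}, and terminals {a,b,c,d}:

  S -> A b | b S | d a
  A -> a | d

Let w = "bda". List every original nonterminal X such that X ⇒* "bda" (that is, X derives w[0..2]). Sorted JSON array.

CNF form of G:
  S -> A T0 | T0 S | T1 T2
  A -> a | d
  T0 -> b
  T1 -> d
  T2 -> a

CYK table (by increasing span) (cells [i..j] with 0 ≤ i ≤ j ≤ 2 only):
  [0..0]={T0}  "b"  orig:{}
  [1..1]={A,T1}  "d"  orig:{A}
  [2..2]={A,T2}  "a"  orig:{A}
  [0..1]=∅  "bd"
  [1..2]={S}  "da"
  [0..2]={S}  "bda"

Original NTs in T[0,2] deriving "bda": ["S"]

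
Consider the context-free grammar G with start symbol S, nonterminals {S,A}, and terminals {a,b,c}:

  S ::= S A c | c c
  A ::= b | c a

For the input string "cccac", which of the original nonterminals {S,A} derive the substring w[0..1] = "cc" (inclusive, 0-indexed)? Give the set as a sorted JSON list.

Convert to CNF:
  S -> S X2 | T0 T0
  A -> T0 T1 | b
  T0 -> c
  T1 -> a
  X2 -> A T0

Fill CYK table bottom-up — only the sub-triangle for w[0..1]:
  [0..0]={T0}  "c"  orig:{}
  [1..1]={T0}  "c"  orig:{}
  [0..1]={S}  "cc"

Original NTs in T[0,1] deriving "cc": ["S"]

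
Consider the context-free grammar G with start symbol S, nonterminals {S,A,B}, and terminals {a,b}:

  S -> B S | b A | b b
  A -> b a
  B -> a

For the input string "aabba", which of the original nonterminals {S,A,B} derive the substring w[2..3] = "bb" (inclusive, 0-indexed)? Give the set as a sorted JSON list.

Convert to CNF:
  S -> B S | T0 A | T0 T0
  A -> T0 T1
  B -> a
  T0 -> b
  T1 -> a

CYK fill — only the sub-triangle for w[2..3]:
  cell(2,2) b: {T0}  orig:{}
  cell(3,3) b: {T0}  orig:{}
  cell(2,3) bb: {S}

Original NTs in T[2,3] deriving "bb": ["S"]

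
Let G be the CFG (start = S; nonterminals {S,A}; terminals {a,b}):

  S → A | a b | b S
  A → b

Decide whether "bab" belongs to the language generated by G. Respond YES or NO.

Convert to CNF:
  S -> T0 T1 | T1 S | b
  A -> b
  T0 -> a
  T1 -> b

Fill CYK table bottom-up:
  cell(0,0) b: {A,S,T1}  orig:{A,S}
  cell(1,1) a: {T0}  orig:{}
  cell(2,2) b: {A,S,T1}  orig:{A,S}
  cell(0,1) ba: ∅
  cell(1,2) ab: {S}
  cell(0,2) bab: {S}

S ∈ T[0,2] ⇒ YES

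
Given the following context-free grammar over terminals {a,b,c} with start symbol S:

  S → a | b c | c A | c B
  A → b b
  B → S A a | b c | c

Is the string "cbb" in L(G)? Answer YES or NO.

Convert to CNF:
  S -> T0 T2 | T2 A | T2 B | a
  A -> T0 T0
  B -> S X3 | T0 T2 | c
  T0 -> b
  T1 -> a
  T2 -> c
  X3 -> A T1

Fill CYK table bottom-up:
  cell(0,0) c: {B,T2}  orig:{B}
  cell(1,1) b: {T0}  orig:{}
  cell(2,2) b: {T0}  orig:{}
  cell(0,1) cb: ∅
  cell(1,2) bb: {A}
  cell(0,2) cbb: {S}

S ∈ T[0,2] ⇒ YES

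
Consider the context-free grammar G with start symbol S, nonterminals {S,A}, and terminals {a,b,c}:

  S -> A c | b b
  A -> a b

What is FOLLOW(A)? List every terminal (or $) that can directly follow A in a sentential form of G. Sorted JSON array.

FIRST sets, iterate to fixpoint:
iter 1:
  A via A→a b: +{a}
  S via S→A c: +{a}
  S via S→b b: +{b}
  FIRST[S]={a,b}  FIRST[A]={a}
iter 2: done
  FIRST[S]={a,b}  FIRST[A]={a}

FOLLOW sets:
initialize: $ ∈ FOLLOW(S)
round 1:
  S→A c: FOLLOW(A) ⊇ FIRST(c) = {c}; new: +{c}
  FOLLOW[S]={$}  FOLLOW[A]={c}
round 2: done
  FOLLOW[S]={$}  FOLLOW[A]={c}

FOLLOW(A) = ["c"]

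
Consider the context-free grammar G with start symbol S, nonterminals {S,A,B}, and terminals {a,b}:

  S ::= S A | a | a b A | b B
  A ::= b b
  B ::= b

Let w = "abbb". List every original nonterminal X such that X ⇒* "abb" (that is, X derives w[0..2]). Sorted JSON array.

Convert to CNF:
  S -> S A | T0 B | T1 X2 | a
  A -> T0 T0
  B -> b
  T0 -> b
  T1 -> a
  X2 -> T0 A

CYK fill (cells [i..j] with 0 ≤ i ≤ j ≤ 2 only):
  cell(0,0) a: {S,T1}  orig:{S}
  cell(1,1) b: {B,T0}  orig:{B}
  cell(2,2) b: {B,T0}  orig:{B}
  cell(0,1) ab: ∅
  cell(1,2) bb: {A,S}
  cell(0,2) abb: {S}

Original NTs in T[0,2] deriving "abb": ["S"]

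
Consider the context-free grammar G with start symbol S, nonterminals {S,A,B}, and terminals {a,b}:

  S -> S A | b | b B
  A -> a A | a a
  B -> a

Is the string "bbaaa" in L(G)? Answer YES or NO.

CNF form of G:
  S -> S A | T1 B | b
  A -> T0 A | T0 T0
  B -> a
  T0 -> a
  T1 -> b

CYK table (by increasing span):
  cell(0,0) b: {S,T1}  orig:{S}
  cell(1,1) b: {S,T1}  orig:{S}
  cell(2,2) a: {B,T0}  orig:{B}
  cell(3,3) a: {B,T0}  orig:{B}
  cell(4,4) a: {B,T0}  orig:{B}
  cell(0,1) bb: ∅
  cell(1,2) ba: {S}
  cell(2,3) aa: {A}
  cell(3,4) aa: {A}
  cell(0,2) bba: ∅
  cell(1,3) baa: {S}
  cell(2,4) aaa: {A}
  cell(0,3) bbaa: ∅
  cell(1,4) baaa: {S}
  cell(0,4) bbaaa: ∅

S ∉ T[0,4] ⇒ NO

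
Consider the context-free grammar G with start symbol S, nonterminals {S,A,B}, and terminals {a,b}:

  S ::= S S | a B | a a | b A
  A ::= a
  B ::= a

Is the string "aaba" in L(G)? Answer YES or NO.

CNF form of G:
  S -> S S | T0 B | T0 T0 | T1 A
  A -> a
  B -> a
  T0 -> a
  T1 -> b

Fill CYK table bottom-up:
  cell(0,0) a: {A,B,T0}  orig:{A,B}
  cell(1,1) a: {A,B,T0}  orig:{A,B}
  cell(2,2) b: {T1}  orig:{}
  cell(3,3) a: {A,B,T0}  orig:{A,B}
  cell(0,1) aa: {S}
  cell(1,2) ab: ∅
  cell(2,3) ba: {S}
  cell(0,2) aab: ∅
  cell(1,3) aba: ∅
  cell(0,3) aaba: {S}

S ∈ T[0,3] ⇒ YES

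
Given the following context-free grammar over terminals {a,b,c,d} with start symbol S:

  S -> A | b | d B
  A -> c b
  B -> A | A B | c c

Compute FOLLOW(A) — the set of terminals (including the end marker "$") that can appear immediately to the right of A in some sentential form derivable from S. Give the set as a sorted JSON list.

FIRST iteration:
pass 1:
  A via A→c b: +{c}
  B via B→A: +{c}
  S via S→A: +{c}
  S via S→b: +{b}
  S via S→d B: +{d}
  FIRST(S)={b,c,d}  FIRST(A)={c}  FIRST(B)={c}
pass 2: (no change)
  FIRST(S)={b,c,d}  FIRST(A)={c}  FIRST(B)={c}

FOLLOW iteration:
seed FOLLOW(S) with $
pass 1:
  B→A B: FOLLOW(A) ⊇ FIRST(B) = {c}; new: +{c}
  S→A: FOLLOW(A) ⊇ FOLLOW(S) ⊇ {$}; new: +{$}
  S→d B: FOLLOW(B) ⊇ FOLLOW(S) ⊇ {$}; new: +{$}
  S: {$}  A: {$,c}  B: {$}
pass 2: (stable)
  S: {$}  A: {$,c}  B: {$}

FOLLOW(A) = ["$", "c"]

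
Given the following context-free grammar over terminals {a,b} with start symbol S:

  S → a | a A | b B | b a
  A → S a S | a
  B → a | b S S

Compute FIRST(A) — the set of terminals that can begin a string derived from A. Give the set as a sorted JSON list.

Compute FIRST by fixpoint:
round 1:
  A via A→a: +{a}
  B via B→a: +{a}
  B via B→b S S: +{b}
  S via S→a: +{a}
  S via S→b B: +{b}
  FIRST[S]={a,b}  FIRST[A]={a}  FIRST[B]={a,b}
round 2:
  A via A→S a S: +{b}
  FIRST[S]={a,b}  FIRST[A]={a,b}  FIRST[B]={a,b}
round 3: (no change)
  FIRST[S]={a,b}  FIRST[A]={a,b}  FIRST[B]={a,b}

FIRST(A) = ["a", "b"]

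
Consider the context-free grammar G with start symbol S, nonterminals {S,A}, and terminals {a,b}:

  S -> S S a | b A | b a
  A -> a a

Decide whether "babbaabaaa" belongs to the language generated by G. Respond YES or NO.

CNF form of G:
  S -> S X2 | T1 A | T1 T0
  A -> T0 T0
  T0 -> a
  T1 -> b
  X2 -> S T0

CYK table (by increasing span):
  cell(0,0) b: {T1}  orig:{}
  cell(1,1) a: {T0}  orig:{}
  cell(2,2) b: {T1}  orig:{}
  cell(3,3) b: {T1}  orig:{}
  cell(4,4) a: {T0}  orig:{}
  cell(5,5) a: {T0}  orig:{}
  cell(6,6) b: {T1}  orig:{}
  cell(7,7) a: {T0}  orig:{}
  cell(8,8) a: {T0}  orig:{}
  cell(9,9) a: {T0}  orig:{}
  cell(0,1) ba: {S}
  cell(1,2) ab: ∅
  cell(2,3) bb: ∅
  cell(3,4) ba: {S}
  cell(4,5) aa: {A}
  cell(5,6) ab: ∅
  cell(6,7) ba: {S}
  cell(7,8) aa: {A}
  cell(8,9) aa: {A}
  cell(0,2) bab: ∅
  cell(1,3) abb: ∅
  cell(2,4) bba: ∅
  cell(3,5) baa: {S,X2}  orig:{S}
  cell(4,6) aab: ∅
  cell(5,7) aba: ∅
  cell(6,8) baa: {S,X2}  orig:{S}
  cell(7,9) aaa: ∅
  cell(0,3) babb: ∅
  cell(1,4) abba: ∅
  cell(2,5) bbaa: ∅
  cell(3,6) baab: ∅
  cell(4,7) aaba: ∅
  cell(5,8) abaa: ∅
  cell(6,9) baaa: {X2}  orig:{}
  cell(0,4) babba: ∅
  cell(1,5) abbaa: ∅
  cell(2,6) bbaab: ∅
  cell(3,7) baaba: ∅
  cell(4,8) aabaa: ∅
  cell(5,9) abaaa: ∅
  cell(0,5) babbaa: ∅
  cell(1,6) abbaab: ∅
  cell(2,7) bbaaba: ∅
  cell(3,8) baabaa: {S}
  cell(4,9) aabaaa: ∅
  cell(0,6) babbaab: ∅
  cell(1,7) abbaaba: ∅
  cell(2,8) bbaabaa: ∅
  cell(3,9) baabaaa: {S,X2}  orig:{S}
  cell(0,7) babbaaba: ∅
  cell(1,8) abbaabaa: ∅
  cell(2,9) bbaabaaa: ∅
  cell(0,8) babbaabaa: ∅
  cell(1,9) abbaabaaa: ∅
  cell(0,9) babbaabaaa: ∅

S ∉ T[0,9] ⇒ NO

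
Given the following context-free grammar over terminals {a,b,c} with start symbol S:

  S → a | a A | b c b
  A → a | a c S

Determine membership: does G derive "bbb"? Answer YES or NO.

Convert to CNF:
  S -> T0 A | T2 X4 | a
  A -> T0 X3 | a
  T0 -> a
  T1 -> c
  T2 -> b
  X3 -> T1 S
  X4 -> T1 T2

Fill CYK table bottom-up:
  T[0,0] 'b' = {T2}  orig:{}
  T[1,1] 'b' = {T2}  orig:{}
  T[2,2] 'b' = {T2}  orig:{}
  T[0,1] 'bb' = ∅
  T[1,2] 'bb' = ∅
  T[0,2] 'bbb' = ∅

S ∉ T[0,2] ⇒ NO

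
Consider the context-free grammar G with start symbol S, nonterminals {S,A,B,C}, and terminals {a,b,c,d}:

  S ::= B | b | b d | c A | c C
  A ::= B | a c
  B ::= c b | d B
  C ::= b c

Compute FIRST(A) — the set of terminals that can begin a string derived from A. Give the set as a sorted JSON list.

FIRST iteration:
[1]
  A via A→a c: +{a}
  B via B→c b: +{c}
  B via B→d B: +{d}
  C via C→b c: +{b}
  S via S→B: +{c,d}
  S via S→b: +{b}
  FIRST(S)={b,c,d}  FIRST(A)={a}  FIRST(B)={c,d}  FIRST(C)={b}
[2]
  A via A→B: +{c,d}
  FIRST(S)={b,c,d}  FIRST(A)={a,c,d}  FIRST(B)={c,d}  FIRST(C)={b}
[3] done
  FIRST(S)={b,c,d}  FIRST(A)={a,c,d}  FIRST(B)={c,d}  FIRST(C)={b}

FIRST(A) = ["a", "c", "d"]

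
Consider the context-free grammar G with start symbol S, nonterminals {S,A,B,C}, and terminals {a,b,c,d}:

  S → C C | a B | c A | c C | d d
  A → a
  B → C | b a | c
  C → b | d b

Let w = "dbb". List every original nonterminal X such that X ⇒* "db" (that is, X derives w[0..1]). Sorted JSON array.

CNF form of G:
  S -> C C | T1 B | T2 T2 | T3 A | T3 C
  A -> a
  B -> T0 T1 | T2 T0 | b | c
  C -> T2 T0 | b
  T0 -> b
  T1 -> a
  T2 -> d
  T3 -> c

CYK table (by increasing span), restricted to cells inside w[0..1]:
  [0..0]={T2}  "d"  orig:{}
  [1..1]={B,C,T0}  "b"  orig:{B,C}
  [0..1]={B,C}  "db"

Original NTs in T[0,1] deriving "db": ["B", "C"]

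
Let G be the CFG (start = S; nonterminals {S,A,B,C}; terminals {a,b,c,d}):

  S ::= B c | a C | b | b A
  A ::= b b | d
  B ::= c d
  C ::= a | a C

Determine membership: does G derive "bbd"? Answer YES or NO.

CNF form of G:
  S -> B T1 | T0 A | T3 C | b
  A -> T0 T0 | d
  B -> T1 T2
  C -> T3 C | a
  T0 -> b
  T1 -> c
  T2 -> d
  T3 -> a

CYK fill:
  T[0,0] 'b' = {S,T0}  orig:{S}
  T[1,1] 'b' = {S,T0}  orig:{S}
  T[2,2] 'd' = {A,T2}  orig:{A}
  T[0,1] 'bb' = {A}
  T[1,2] 'bd' = {S}
  T[0,2] 'bbd' = ∅

S ∉ T[0,2] ⇒ NO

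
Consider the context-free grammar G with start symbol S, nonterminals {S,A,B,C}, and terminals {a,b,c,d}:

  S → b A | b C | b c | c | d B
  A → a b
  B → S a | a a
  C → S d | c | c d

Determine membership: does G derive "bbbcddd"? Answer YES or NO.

CNF form of G:
  S -> T1 A | T1 C | T1 T3 | T2 B | c
  A -> T0 T1
  B -> S T0 | T0 T0
  C -> S T2 | T3 T2 | c
  T0 -> a
  T1 -> b
  T2 -> d
  T3 -> c

Fill CYK table bottom-up:
  cell(0,0) b: {T1}  orig:{}
  cell(1,1) b: {T1}  orig:{}
  cell(2,2) b: {T1}  orig:{}
  cell(3,3) c: {C,S,T3}  orig:{C,S}
  cell(4,4) d: {T2}  orig:{}
  cell(5,5) d: {T2}  orig:{}
  cell(6,6) d: {T2}  orig:{}
  cell(0,1) bb: ∅
  cell(1,2) bb: ∅
  cell(2,3) bc: {S}
  cell(3,4) cd: {C}
  cell(4,5) dd: ∅
  cell(5,6) dd: ∅
  cell(0,2) bbb: ∅
  cell(1,3) bbc: ∅
  cell(2,4) bcd: {C,S}
  cell(3,5) cdd: ∅
  cell(4,6) ddd: ∅
  cell(0,3) bbbc: ∅
  cell(1,4) bbcd: {S}
  cell(2,5) bcdd: {C}
  cell(3,6) cddd: ∅
  cell(0,4) bbbcd: ∅
  cell(1,5) bbcdd: {C,S}
  cell(2,6) bcddd: ∅
  cell(0,5) bbbcdd: {S}
  cell(1,6) bbcddd: {C}
  cell(0,6) bbbcddd: {C,S}

S ∈ T[0,6] ⇒ YES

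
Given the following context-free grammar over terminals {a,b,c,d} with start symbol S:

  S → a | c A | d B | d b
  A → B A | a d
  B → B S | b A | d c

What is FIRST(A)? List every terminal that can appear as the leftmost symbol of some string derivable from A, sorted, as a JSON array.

FIRST sets, iterate to fixpoint:
iter 1:
  A via A→a d: +{a}
  B via B→b A: +{b}
  B via B→d c: +{d}
  S via S→a: +{a}
  S via S→c A: +{c}
  S via S→d B: +{d}
  FIRST[S]={a,c,d}  FIRST[A]={a}  FIRST[B]={b,d}
iter 2:
  A via A→B A: +{b,d}
  FIRST[S]={a,c,d}  FIRST[A]={a,b,d}  FIRST[B]={b,d}
iter 3: — fixpoint
  FIRST[S]={a,c,d}  FIRST[A]={a,b,d}  FIRST[B]={b,d}

FIRST(A) = ["a", "b", "d"]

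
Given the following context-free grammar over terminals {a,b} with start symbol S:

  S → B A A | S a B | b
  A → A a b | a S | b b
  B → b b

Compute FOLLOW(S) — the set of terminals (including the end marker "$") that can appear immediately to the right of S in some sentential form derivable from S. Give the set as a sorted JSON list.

Compute FIRST by fixpoint:
round 1:
  A via A→a S: +{a}
  A via A→b b: +{b}
  B via B→b b: +{b}
  S via S→B A A: +{b}
  FIRST[S]={b}  FIRST[A]={a,b}  FIRST[B]={b}
round 2: done
  FIRST[S]={b}  FIRST[A]={a,b}  FIRST[B]={b}

FOLLOW iteration:
seed FOLLOW(S) with $
[1]
  A→A a b: FOLLOW(A) ⊇ FIRST(a) = {a}; new: +{a}
  A→a S: FOLLOW(S) ⊇ FOLLOW(A) ⊇ {a}; new: +{a}
  S→B A A: FOLLOW(B) ⊇ FIRST(A) = {a,b}; new: +{a,b}
  S→B A A: FOLLOW(A) ⊇ FIRST(A) = {a,b}; new: +{b}
  S→B A A: FOLLOW(A) ⊇ FOLLOW(S) ⊇ {$,a}; new: +{$}
  S→S a B: FOLLOW(B) ⊇ FOLLOW(S) ⊇ {$,a}; new: +{$}
  FOLLOW[S]={$,a}  FOLLOW[A]={$,a,b}  FOLLOW[B]={$,a,b}
[2]
  A→a S: FOLLOW(S) ⊇ FOLLOW(A) ⊇ {$,a,b}; new: +{b}
  FOLLOW[S]={$,a,b}  FOLLOW[A]={$,a,b}  FOLLOW[B]={$,a,b}
[3] (stable)
  FOLLOW[S]={$,a,b}  FOLLOW[A]={$,a,b}  FOLLOW[B]={$,a,b}

FOLLOW(S) = ["$", "a", "b"]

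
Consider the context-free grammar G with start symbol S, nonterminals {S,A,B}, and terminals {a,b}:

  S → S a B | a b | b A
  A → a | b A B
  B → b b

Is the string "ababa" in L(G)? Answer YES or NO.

Convert to CNF:
  S -> S X3 | T0 A | T1 T0
  A -> T0 X2 | a
  B -> T0 T0
  T0 -> b
  T1 -> a
  X2 -> A B
  X3 -> T1 B

CYK table (by increasing span):
  [0..0]={A,T1}  "a"  orig:{A}
  [1..1]={T0}  "b"  orig:{}
  [2..2]={A,T1}  "a"  orig:{A}
  [3..3]={T0}  "b"  orig:{}
  [4..4]={A,T1}  "a"  orig:{A}
  [0..1]={S}  "ab"
  [1..2]={S}  "ba"
  [2..3]={S}  "ab"
  [3..4]={S}  "ba"
  [0..2]=∅  "aba"
  [1..3]=∅  "bab"
  [2..4]=∅  "aba"
  [0..3]=∅  "abab"
  [1..4]=∅  "baba"
  [0..4]=∅  "ababa"

S ∉ T[0,4] ⇒ NO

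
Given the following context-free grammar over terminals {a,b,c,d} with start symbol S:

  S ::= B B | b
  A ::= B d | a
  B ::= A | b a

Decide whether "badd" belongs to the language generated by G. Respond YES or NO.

CNF form of G:
  S -> B B | b
  A -> B T0 | a
  B -> B T0 | T1 T2 | a
  T0 -> d
  T1 -> b
  T2 -> a

CYK fill:
  [0..0]={S,T1}  "b"  orig:{S}
  [1..1]={A,B,T2}  "a"  orig:{A,B}
  [2..2]={T0}  "d"  orig:{}
  [3..3]={T0}  "d"  orig:{}
  [0..1]={B}  "ba"
  [1..2]={A,B}  "ad"
  [2..3]=∅  "dd"
  [0..2]={A,B}  "bad"
  [1..3]={A,B}  "add"
  [0..3]={A,B}  "badd"

S ∉ T[0,3] ⇒ NO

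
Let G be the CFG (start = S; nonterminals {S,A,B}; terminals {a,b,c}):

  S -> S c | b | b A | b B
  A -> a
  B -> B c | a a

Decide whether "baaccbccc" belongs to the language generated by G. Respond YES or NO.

CNF form of G:
  S -> S T0 | T2 A | T2 B | b
  A -> a
  B -> B T0 | T1 T1
  T0 -> c
  T1 -> a
  T2 -> b

Fill CYK table bottom-up:
  cell(0,0) b: {S,T2}  orig:{S}
  cell(1,1) a: {A,T1}  orig:{A}
  cell(2,2) a: {A,T1}  orig:{A}
  cell(3,3) c: {T0}  orig:{}
  cell(4,4) c: {T0}  orig:{}
  cell(5,5) b: {S,T2}  orig:{S}
  cell(6,6) c: {T0}  orig:{}
  cell(7,7) c: {T0}  orig:{}
  cell(8,8) c: {T0}  orig:{}
  cell(0,1) ba: {S}
  cell(1,2) aa: {B}
  cell(2,3) ac: ∅
  cell(3,4) cc: ∅
  cell(4,5) cb: ∅
  cell(5,6) bc: {S}
  cell(6,7) cc: ∅
  cell(7,8) cc: ∅
  cell(0,2) baa: {S}
  cell(1,3) aac: {B}
  cell(2,4) acc: ∅
  cell(3,5) ccb: ∅
  cell(4,6) cbc: ∅
  cell(5,7) bcc: {S}
  cell(6,8) ccc: ∅
  cell(0,3) baac: {S}
  cell(1,4) aacc: {B}
  cell(2,5) accb: ∅
  cell(3,6) ccbc: ∅
  cell(4,7) cbcc: ∅
  cell(5,8) bccc: {S}
  cell(0,4) baacc: {S}
  cell(1,5) aaccb: ∅
  cell(2,6) accbc: ∅
  cell(3,7) ccbcc: ∅
  cell(4,8) cbccc: ∅
  cell(0,5) baaccb: ∅
  cell(1,6) aaccbc: ∅
  cell(2,7) accbcc: ∅
  cell(3,8) ccbccc: ∅
  cell(0,6) baaccbc: ∅
  cell(1,7) aaccbcc: ∅
  cell(2,8) accbccc: ∅
  cell(0,7) baaccbcc: ∅
  cell(1,8) aaccbccc: ∅
  cell(0,8) baaccbccc: ∅

S ∉ T[0,8] ⇒ NO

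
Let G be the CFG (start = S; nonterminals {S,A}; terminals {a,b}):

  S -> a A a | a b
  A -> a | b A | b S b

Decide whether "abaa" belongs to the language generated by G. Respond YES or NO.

Convert to CNF:
  S -> T1 T0 | T1 X3
  A -> T0 A | T0 X2 | a
  T0 -> b
  T1 -> a
  X2 -> S T0
  X3 -> A T1

Fill CYK table bottom-up:
  T[0,0] 'a' = {A,T1}  orig:{A}
  T[1,1] 'b' = {T0}  orig:{}
  T[2,2] 'a' = {A,T1}  orig:{A}
  T[3,3] 'a' = {A,T1}  orig:{A}
  T[0,1] 'ab' = {S}
  T[1,2] 'ba' = {A}
  T[2,3] 'aa' = {X3}  orig:{}
  T[0,2] 'aba' = ∅
  T[1,3] 'baa' = {X3}  orig:{}
  T[0,3] 'abaa' = {S}

S ∈ T[0,3] ⇒ YES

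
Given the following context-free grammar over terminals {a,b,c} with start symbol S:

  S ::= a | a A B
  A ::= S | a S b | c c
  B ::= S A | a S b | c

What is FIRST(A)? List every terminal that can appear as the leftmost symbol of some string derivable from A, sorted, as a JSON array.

FIRST sets, iterate to fixpoint:
round 1:
  A via A→a S b: +{a}
  A via A→c c: +{c}
  B via B→a S b: +{a}
  B via B→c: +{c}
  S via S→a: +{a}
  S: {a}  A: {a,c}  B: {a,c}
round 2: (stable)
  S: {a}  A: {a,c}  B: {a,c}

FIRST(A) = ["a", "c"]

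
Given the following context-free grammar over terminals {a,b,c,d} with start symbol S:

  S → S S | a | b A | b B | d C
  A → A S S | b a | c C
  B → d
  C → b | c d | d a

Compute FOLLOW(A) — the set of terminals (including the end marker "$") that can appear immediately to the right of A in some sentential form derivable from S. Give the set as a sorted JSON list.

FIRST iteration:
iter 1:
  A via A→b a: +{b}
  A via A→c C: +{c}
  B via B→d: +{d}
  C via C→b: +{b}
  C via C→c d: +{c}
  C via C→d a: +{d}
  S via S→a: +{a}
  S via S→b A: +{b}
  S via S→d C: +{d}
  S: {a,b,d}  A: {b,c}  B: {d}  C: {b,c,d}
iter 2: (no change)
  S: {a,b,d}  A: {b,c}  B: {d}  C: {b,c,d}

FOLLOW sets:
seed FOLLOW(S) with $
pass 1:
  A→A S S: FOLLOW(A) ⊇ FIRST(S) = {a,b,d}; new: +{a,b,d}
  A→A S S: FOLLOW(S) ⊇ FIRST(S) = {a,b,d}; new: +{a,b,d}
  A→c C: FOLLOW(C) ⊇ FOLLOW(A) ⊇ {a,b,d}; new: +{a,b,d}
  S→b A: FOLLOW(A) ⊇ FOLLOW(S) ⊇ {$,a,b,d}; new: +{$}
  S→b B: FOLLOW(B) ⊇ FOLLOW(S) ⊇ {$,a,b,d}; new: +{$,a,b,d}
  S→d C: FOLLOW(C) ⊇ FOLLOW(S) ⊇ {$,a,b,d}; new: +{$}
  S: {$,a,b,d}  A: {$,a,b,d}  B: {$,a,b,d}  C: {$,a,b,d}
pass 2: done
  S: {$,a,b,d}  A: {$,a,b,d}  B: {$,a,b,d}  C: {$,a,b,d}

FOLLOW(A) = ["$", "a", "b", "d"]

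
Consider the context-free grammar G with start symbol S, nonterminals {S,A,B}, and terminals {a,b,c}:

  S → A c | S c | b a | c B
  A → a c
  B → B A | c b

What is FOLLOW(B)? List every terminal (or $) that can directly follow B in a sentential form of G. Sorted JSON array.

Compute FIRST by fixpoint:
round 1:
  A via A→a c: +{a}
  B via B→c b: +{c}
  S via S→A c: +{a}
  S via S→b a: +{b}
  S via S→c B: +{c}
  FIRST[S]={a,b,c}  FIRST[A]={a}  FIRST[B]={c}
round 2: (stable)
  FIRST[S]={a,b,c}  FIRST[A]={a}  FIRST[B]={c}

FOLLOW iteration:
seed FOLLOW(S) with $
round 1:
  B→B A: FOLLOW(B) ⊇ FIRST(A) = {a}; new: +{a}
  B→B A: FOLLOW(A) ⊇ FOLLOW(B) ⊇ {a}; new: +{a}
  S→A c: FOLLOW(A) ⊇ FIRST(c) = {c}; new: +{c}
  S→S c: FOLLOW(S) ⊇ FIRST(c) = {c}; new: +{c}
  S→c B: FOLLOW(B) ⊇ FOLLOW(S) ⊇ {$,c}; new: +{$,c}
  FOLLOW[S]={$,c}  FOLLOW[A]={a,c}  FOLLOW[B]={$,a,c}
round 2:
  B→B A: FOLLOW(A) ⊇ FOLLOW(B) ⊇ {$,a,c}; new: +{$}
  FOLLOW[S]={$,c}  FOLLOW[A]={$,a,c}  FOLLOW[B]={$,a,c}
round 3: (no change)
  FOLLOW[S]={$,c}  FOLLOW[A]={$,a,c}  FOLLOW[B]={$,a,c}

FOLLOW(B) = ["$", "a", "c"]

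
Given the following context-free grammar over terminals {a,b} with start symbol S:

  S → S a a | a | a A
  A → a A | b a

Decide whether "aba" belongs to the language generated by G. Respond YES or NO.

CNF form of G:
  S -> S X2 | T0 A | a
  A -> T0 A | T1 T0
  T0 -> a
  T1 -> b
  X2 -> T0 T0

Fill CYK table bottom-up:
  T[0,0] 'a' = {S,T0}  orig:{S}
  T[1,1] 'b' = {T1}  orig:{}
  T[2,2] 'a' = {S,T0}  orig:{S}
  T[0,1] 'ab' = ∅
  T[1,2] 'ba' = {A}
  T[0,2] 'aba' = {A,S}

S ∈ T[0,2] ⇒ YES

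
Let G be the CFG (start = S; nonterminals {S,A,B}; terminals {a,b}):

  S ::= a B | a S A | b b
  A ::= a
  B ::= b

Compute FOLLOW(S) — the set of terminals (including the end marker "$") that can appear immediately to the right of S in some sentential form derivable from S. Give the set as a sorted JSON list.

Compute FIRST by fixpoint:
round 1:
  A via A→a: +{a}
  B via B→b: +{b}
  S via S→a B: +{a}
  S via S→b b: +{b}
  S: {a,b}  A: {a}  B: {b}
round 2: done
  S: {a,b}  A: {a}  B: {b}

Compute FOLLOW by fixpoint:
FOLLOW(S) := {$}
pass 1:
  S→a B: FOLLOW(B) ⊇ FOLLOW(S) ⊇ {$}; new: +{$}
  S→a S A: FOLLOW(S) ⊇ FIRST(A) = {a}; new: +{a}
  S→a S A: FOLLOW(A) ⊇ FOLLOW(S) ⊇ {$,a}; new: +{$,a}
  FOLLOW(S)={$,a}  FOLLOW(A)={$,a}  FOLLOW(B)={$}
pass 2:
  S→a B: FOLLOW(B) ⊇ FOLLOW(S) ⊇ {$,a}; new: +{a}
  FOLLOW(S)={$,a}  FOLLOW(A)={$,a}  FOLLOW(B)={$,a}
pass 3: (no change)
  FOLLOW(S)={$,a}  FOLLOW(A)={$,a}  FOLLOW(B)={$,a}

FOLLOW(S) = ["$", "a"]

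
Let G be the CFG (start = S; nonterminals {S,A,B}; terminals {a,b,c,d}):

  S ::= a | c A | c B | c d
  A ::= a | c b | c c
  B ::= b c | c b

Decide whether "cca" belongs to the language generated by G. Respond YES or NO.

CNF form of G:
  S -> T0 A | T0 B | T0 T2 | a
  A -> T0 T0 | T0 T1 | a
  B -> T0 T1 | T1 T0
  T0 -> c
  T1 -> b
  T2 -> d

CYK fill:
  T[0,0] 'c' = {T0}  orig:{}
  T[1,1] 'c' = {T0}  orig:{}
  T[2,2] 'a' = {A,S}
  T[0,1] 'cc' = {A}
  T[1,2] 'ca' = {S}
  T[0,2] 'cca' = ∅

S ∉ T[0,2] ⇒ NO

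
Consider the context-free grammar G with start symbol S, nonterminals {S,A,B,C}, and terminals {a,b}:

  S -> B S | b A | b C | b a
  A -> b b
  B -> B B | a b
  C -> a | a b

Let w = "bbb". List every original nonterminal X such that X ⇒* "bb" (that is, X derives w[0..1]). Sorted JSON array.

Convert to CNF:
  S -> B S | T0 A | T0 C | T0 T1
  A -> T0 T0
  B -> B B | T1 T0
  C -> T1 T0 | a
  T0 -> b
  T1 -> a

Fill CYK table bottom-up — only the sub-triangle for w[0..1]:
  [0..0]={T0}  "b"  orig:{}
  [1..1]={T0}  "b"  orig:{}
  [0..1]={A}  "bb"

Original NTs in T[0,1] deriving "bb": ["A"]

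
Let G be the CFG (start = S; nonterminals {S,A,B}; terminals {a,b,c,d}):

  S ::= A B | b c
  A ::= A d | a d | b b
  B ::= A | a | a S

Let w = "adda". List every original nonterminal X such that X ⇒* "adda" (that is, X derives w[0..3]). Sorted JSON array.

Convert to CNF:
  S -> A B | T2 T3
  A -> A T0 | T1 T0 | T2 T2
  B -> A T0 | T1 S | T1 T0 | T2 T2 | a
  T0 -> d
  T1 -> a
  T2 -> b
  T3 -> c

CYK table (by increasing span) — only the sub-triangle for w[0..3]:
  cell(0,0) a: {B,T1}  orig:{B}
  cell(1,1) d: {T0}  orig:{}
  cell(2,2) d: {T0}  orig:{}
  cell(3,3) a: {B,T1}  orig:{B}
  cell(0,1) ad: {A,B}
  cell(1,2) dd: ∅
  cell(2,3) da: ∅
  cell(0,2) add: {A,B}
  cell(1,3) dda: ∅
  cell(0,3) adda: {S}

Original NTs in T[0,3] deriving "adda": ["S"]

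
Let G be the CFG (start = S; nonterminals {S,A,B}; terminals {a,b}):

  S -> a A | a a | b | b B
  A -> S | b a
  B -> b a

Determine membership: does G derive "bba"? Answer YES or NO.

CNF form of G:
  S -> T0 A | T0 T0 | T1 B | b
  A -> T0 A | T0 T0 | T1 B | T1 T0 | b
  B -> T1 T0
  T0 -> a
  T1 -> b

CYK fill:
  cell(0,0) b: {A,S,T1}  orig:{A,S}
  cell(1,1) b: {A,S,T1}  orig:{A,S}
  cell(2,2) a: {T0}  orig:{}
  cell(0,1) bb: ∅
  cell(1,2) ba: {A,B}
  cell(0,2) bba: {A,S}

S ∈ T[0,2] ⇒ YES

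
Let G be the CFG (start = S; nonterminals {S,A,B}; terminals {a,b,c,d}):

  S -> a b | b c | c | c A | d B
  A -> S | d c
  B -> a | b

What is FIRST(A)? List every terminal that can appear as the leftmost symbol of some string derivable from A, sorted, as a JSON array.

FIRST sets, iterate to fixpoint:
[1]
  A via A→d c: +{d}
  B via B→a: +{a}
  B via B→b: +{b}
  S via S→a b: +{a}
  S via S→b c: +{b}
  S via S→c: +{c}
  S via S→d B: +{d}
  FIRST[S]={a,b,c,d}  FIRST[A]={d}  FIRST[B]={a,b}
[2]
  A via A→S: +{a,b,c}
  FIRST[S]={a,b,c,d}  FIRST[A]={a,b,c,d}  FIRST[B]={a,b}
[3] — fixpoint
  FIRST[S]={a,b,c,d}  FIRST[A]={a,b,c,d}  FIRST[B]={a,b}

FIRST(A) = ["a", "b", "c", "d"]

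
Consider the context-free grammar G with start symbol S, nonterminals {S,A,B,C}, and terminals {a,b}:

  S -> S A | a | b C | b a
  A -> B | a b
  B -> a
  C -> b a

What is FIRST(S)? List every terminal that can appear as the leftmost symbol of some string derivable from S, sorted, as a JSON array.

FIRST iteration:
pass 1:
  A via A→a b: +{a}
  B via B→a: +{a}
  C via C→b a: +{b}
  S via S→a: +{a}
  S via S→b C: +{b}
  S: {a,b}  A: {a}  B: {a}  C: {b}
pass 2: done
  S: {a,b}  A: {a}  B: {a}  C: {b}

FIRST(S) = ["a", "b"]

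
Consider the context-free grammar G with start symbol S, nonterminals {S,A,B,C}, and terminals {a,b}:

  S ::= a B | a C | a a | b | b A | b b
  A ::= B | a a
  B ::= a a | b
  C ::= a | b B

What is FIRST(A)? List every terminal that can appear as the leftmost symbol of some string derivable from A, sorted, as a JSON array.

FIRST iteration:
iter 1:
  A via A→a a: +{a}
  B via B→a a: +{a}
  B via B→b: +{b}
  C via C→a: +{a}
  C via C→b B: +{b}
  S via S→a B: +{a}
  S via S→b: +{b}
  S: {a,b}  A: {a}  B: {a,b}  C: {a,b}
iter 2:
  A via A→B: +{b}
  S: {a,b}  A: {a,b}  B: {a,b}  C: {a,b}
iter 3: (stable)
  S: {a,b}  A: {a,b}  B: {a,b}  C: {a,b}

FIRST(A) = ["a", "b"]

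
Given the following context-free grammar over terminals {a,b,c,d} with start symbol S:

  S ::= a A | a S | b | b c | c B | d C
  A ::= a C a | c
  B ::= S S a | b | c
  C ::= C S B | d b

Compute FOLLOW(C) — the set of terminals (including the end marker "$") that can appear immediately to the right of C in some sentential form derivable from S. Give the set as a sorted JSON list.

FIRST iteration:
iter 1:
  A via A→a C a: +{a}
  A via A→c: +{c}
  B via B→b: +{b}
  B via B→c: +{c}
  C via C→d b: +{d}
  S via S→a A: +{a}
  S via S→b: +{b}
  S via S→c B: +{c}
  S via S→d C: +{d}
  S: {a,b,c,d}  A: {a,c}  B: {b,c}  C: {d}
iter 2:
  B via B→S S a: +{a,d}
  S: {a,b,c,d}  A: {a,c}  B: {a,b,c,d}  C: {d}
iter 3: — fixpoint
  S: {a,b,c,d}  A: {a,c}  B: {a,b,c,d}  C: {d}

FOLLOW sets:
seed FOLLOW(S) with $
iter 1:
  A→a C a: FOLLOW(C) ⊇ FIRST(a) = {a}; new: +{a}
  B→S S a: FOLLOW(S) ⊇ FIRST(S) = {a,b,c,d}; new: +{a,b,c,d}
  C→C S B: FOLLOW(C) ⊇ FIRST(S) = {a,b,c,d}; new: +{b,c,d}
  C→C S B: FOLLOW(B) ⊇ FOLLOW(C) ⊇ {a,b,c,d}; new: +{a,b,c,d}
  S→a A: FOLLOW(A) ⊇ FOLLOW(S) ⊇ {$,a,b,c,d}; new: +{$,a,b,c,d}
  S→c B: FOLLOW(B) ⊇ FOLLOW(S) ⊇ {$,a,b,c,d}; new: +{$}
  S→d C: FOLLOW(C) ⊇ FOLLOW(S) ⊇ {$,a,b,c,d}; new: +{$}
  FOLLOW[S]={$,a,b,c,d}  FOLLOW[A]={$,a,b,c,d}  FOLLOW[B]={$,a,b,c,d}  FOLLOW[C]={$,a,b,c,d}
iter 2: (stable)
  FOLLOW[S]={$,a,b,c,d}  FOLLOW[A]={$,a,b,c,d}  FOLLOW[B]={$,a,b,c,d}  FOLLOW[C]={$,a,b,c,d}

FOLLOW(C) = ["$", "a", "b", "c", "d"]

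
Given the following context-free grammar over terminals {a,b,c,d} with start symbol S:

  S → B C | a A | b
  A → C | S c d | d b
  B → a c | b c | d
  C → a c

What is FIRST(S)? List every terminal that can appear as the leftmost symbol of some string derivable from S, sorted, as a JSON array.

FIRST iteration:
[1]
  A via A→d b: +{d}
  B via B→a c: +{a}
  B via B→b c: +{b}
  B via B→d: +{d}
  C via C→a c: +{a}
  S via S→B C: +{a,b,d}
  S: {a,b,d}  A: {d}  B: {a,b,d}  C: {a}
[2]
  A via A→C: +{a}
  A via A→S c d: +{b}
  S: {a,b,d}  A: {a,b,d}  B: {a,b,d}  C: {a}
[3] (no change)
  S: {a,b,d}  A: {a,b,d}  B: {a,b,d}  C: {a}

FIRST(S) = ["a", "b", "d"]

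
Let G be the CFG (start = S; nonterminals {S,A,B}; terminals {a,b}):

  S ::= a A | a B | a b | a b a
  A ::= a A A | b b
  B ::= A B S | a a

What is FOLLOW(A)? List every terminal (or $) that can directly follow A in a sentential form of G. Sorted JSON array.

FIRST iteration:
pass 1:
  A via A→a A A: +{a}
  A via A→b b: +{b}
  B via B→A B S: +{a,b}
  S via S→a A: +{a}
  FIRST(S)={a}  FIRST(A)={a,b}  FIRST(B)={a,b}
pass 2: (no change)
  FIRST(S)={a}  FIRST(A)={a,b}  FIRST(B)={a,b}

FOLLOW iteration:
FOLLOW(S) := {$}
pass 1:
  A→a A A: FOLLOW(A) ⊇ FIRST(A) = {a,b}; new: +{a,b}
  B→A B S: FOLLOW(B) ⊇ FIRST(S) = {a}; new: +{a}
  B→A B S: FOLLOW(S) ⊇ FOLLOW(B) ⊇ {a}; new: +{a}
  S→a A: FOLLOW(A) ⊇ FOLLOW(S) ⊇ {$,a}; new: +{$}
  S→a B: FOLLOW(B) ⊇ FOLLOW(S) ⊇ {$,a}; new: +{$}
  FOLLOW[S]={$,a}  FOLLOW[A]={$,a,b}  FOLLOW[B]={$,a}
pass 2: — fixpoint
  FOLLOW[S]={$,a}  FOLLOW[A]={$,a,b}  FOLLOW[B]={$,a}

FOLLOW(A) = ["$", "a", "b"]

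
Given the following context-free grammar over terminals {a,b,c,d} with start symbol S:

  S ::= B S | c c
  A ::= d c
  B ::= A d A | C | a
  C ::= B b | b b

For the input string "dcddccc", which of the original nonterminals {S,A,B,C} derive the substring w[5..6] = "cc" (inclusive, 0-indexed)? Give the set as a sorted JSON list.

CNF form of G:
  S -> B S | T1 T1
  A -> T0 T1
  B -> A X3 | B T2 | T2 T2 | a
  C -> B T2 | T2 T2
  T0 -> d
  T1 -> c
  T2 -> b
  X3 -> T0 A

Fill CYK table bottom-up — only the sub-triangle for w[5..6]:
  T[5,5] 'c' = {T1}  orig:{}
  T[6,6] 'c' = {T1}  orig:{}
  T[5,6] 'cc' = {S}

Original NTs in T[5,6] deriving "cc": ["S"]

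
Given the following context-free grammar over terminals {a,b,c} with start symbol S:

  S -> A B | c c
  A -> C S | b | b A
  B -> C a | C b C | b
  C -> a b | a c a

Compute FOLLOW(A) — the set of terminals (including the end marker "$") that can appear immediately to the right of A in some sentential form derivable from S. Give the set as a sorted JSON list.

FIRST iteration:
round 1:
  A via A→b: +{b}
  B via B→b: +{b}
  C via C→a b: +{a}
  S via S→A B: +{b}
  S via S→c c: +{c}
  S: {b,c}  A: {b}  B: {b}  C: {a}
round 2:
  A via A→C S: +{a}
  B via B→C a: +{a}
  S via S→A B: +{a}
  S: {a,b,c}  A: {a,b}  B: {a,b}  C: {a}
round 3: — fixpoint
  S: {a,b,c}  A: {a,b}  B: {a,b}  C: {a}

Compute FOLLOW by fixpoint:
initialize: $ ∈ FOLLOW(S)
[1]
  A→C S: FOLLOW(C) ⊇ FIRST(S) = {a,b,c}; new: +{a,b,c}
  S→A B: FOLLOW(A) ⊇ FIRST(B) = {a,b}; new: +{a,b}
  S→A B: FOLLOW(B) ⊇ FOLLOW(S) ⊇ {$}; new: +{$}
  FOLLOW(S)={$}  FOLLOW(A)={a,b}  FOLLOW(B)={$}  FOLLOW(C)={a,b,c}
[2]
  A→C S: FOLLOW(S) ⊇ FOLLOW(A) ⊇ {a,b}; new: +{a,b}
  B→C b C: FOLLOW(C) ⊇ FOLLOW(B) ⊇ {$}; new: +{$}
  S→A B: FOLLOW(B) ⊇ FOLLOW(S) ⊇ {$,a,b}; new: +{a,b}
  FOLLOW(S)={$,a,b}  FOLLOW(A)={a,b}  FOLLOW(B)={$,a,b}  FOLLOW(C)={$,a,b,c}
[3] — fixpoint
  FOLLOW(S)={$,a,b}  FOLLOW(A)={a,b}  FOLLOW(B)={$,a,b}  FOLLOW(C)={$,a,b,c}

FOLLOW(A) = ["a", "b"]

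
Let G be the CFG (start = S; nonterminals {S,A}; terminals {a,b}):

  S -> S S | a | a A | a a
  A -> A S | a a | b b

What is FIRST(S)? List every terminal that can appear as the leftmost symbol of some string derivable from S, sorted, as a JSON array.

FIRST sets, iterate to fixpoint:
iter 1:
  A via A→a a: +{a}
  A via A→b b: +{b}
  S via S→a: +{a}
  S: {a}  A: {a,b}
iter 2: done
  S: {a}  A: {a,b}

FIRST(S) = ["a"]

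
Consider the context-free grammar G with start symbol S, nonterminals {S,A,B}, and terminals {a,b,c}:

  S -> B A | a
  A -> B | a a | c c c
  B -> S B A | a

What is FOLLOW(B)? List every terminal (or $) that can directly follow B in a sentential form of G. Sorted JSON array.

FIRST sets, iterate to fixpoint:
[1]
  A via A→a a: +{a}
  A via A→c c c: +{c}
  B via B→a: +{a}
  S via S→B A: +{a}
  S: {a}  A: {a,c}  B: {a}
[2] (no change)
  S: {a}  A: {a,c}  B: {a}

FOLLOW iteration:
FOLLOW(S) := {$}
pass 1:
  B→S B A: FOLLOW(S) ⊇ FIRST(B) = {a}; new: +{a}
  B→S B A: FOLLOW(B) ⊇ FIRST(A) = {a,c}; new: +{a,c}
  B→S B A: FOLLOW(A) ⊇ FOLLOW(B) ⊇ {a,c}; new: +{a,c}
  S→B A: FOLLOW(A) ⊇ FOLLOW(S) ⊇ {$,a}; new: +{$}
  FOLLOW[S]={$,a}  FOLLOW[A]={$,a,c}  FOLLOW[B]={a,c}
pass 2:
  A→B: FOLLOW(B) ⊇ FOLLOW(A) ⊇ {$,a,c}; new: +{$}
  FOLLOW[S]={$,a}  FOLLOW[A]={$,a,c}  FOLLOW[B]={$,a,c}
pass 3: (stable)
  FOLLOW[S]={$,a}  FOLLOW[A]={$,a,c}  FOLLOW[B]={$,a,c}

FOLLOW(B) = ["$", "a", "c"]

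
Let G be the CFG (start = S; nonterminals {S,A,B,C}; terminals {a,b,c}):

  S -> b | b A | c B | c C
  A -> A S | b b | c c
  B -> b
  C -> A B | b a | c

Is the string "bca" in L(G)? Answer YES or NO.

CNF form of G:
  S -> T0 A | T1 B | T1 C | b
  A -> A S | T0 T0 | T1 T1
  B -> b
  C -> A B | T0 T2 | c
  T0 -> b
  T1 -> c
  T2 -> a

Fill CYK table bottom-up:
  T[0,0] 'b' = {B,S,T0}  orig:{B,S}
  T[1,1] 'c' = {C,T1}  orig:{C}
  T[2,2] 'a' = {T2}  orig:{}
  T[0,1] 'bc' = ∅
  T[1,2] 'ca' = ∅
  T[0,2] 'bca' = ∅

S ∉ T[0,2] ⇒ NO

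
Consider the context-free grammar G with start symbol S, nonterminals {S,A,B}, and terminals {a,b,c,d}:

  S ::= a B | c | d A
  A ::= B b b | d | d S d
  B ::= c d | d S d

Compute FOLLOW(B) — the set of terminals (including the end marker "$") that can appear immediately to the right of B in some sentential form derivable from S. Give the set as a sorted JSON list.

FIRST sets, iterate to fixpoint:
[1]
  A via A→d: +{d}
  B via B→c d: +{c}
  B via B→d S d: +{d}
  S via S→a B: +{a}
  S via S→c: +{c}
  S via S→d A: +{d}
  FIRST(S)={a,c,d}  FIRST(A)={d}  FIRST(B)={c,d}
[2]
  A via A→B b b: +{c}
  FIRST(S)={a,c,d}  FIRST(A)={c,d}  FIRST(B)={c,d}
[3] (no change)
  FIRST(S)={a,c,d}  FIRST(A)={c,d}  FIRST(B)={c,d}

FOLLOW sets:
initialize: $ ∈ FOLLOW(S)
[1]
  A→B b b: FOLLOW(B) ⊇ FIRST(b) = {b}; new: +{b}
  A→d S d: FOLLOW(S) ⊇ FIRST(d) = {d}; new: +{d}
  S→a B: FOLLOW(B) ⊇ FOLLOW(S) ⊇ {$,d}; new: +{$,d}
  S→d A: FOLLOW(A) ⊇ FOLLOW(S) ⊇ {$,d}; new: +{$,d}
  FOLLOW(S)={$,d}  FOLLOW(A)={$,d}  FOLLOW(B)={$,b,d}
[2] done
  FOLLOW(S)={$,d}  FOLLOW(A)={$,d}  FOLLOW(B)={$,b,d}

FOLLOW(B) = ["$", "b", "d"]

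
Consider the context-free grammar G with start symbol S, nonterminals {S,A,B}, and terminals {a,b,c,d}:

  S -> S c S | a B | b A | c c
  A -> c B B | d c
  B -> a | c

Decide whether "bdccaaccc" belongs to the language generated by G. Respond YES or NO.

CNF form of G:
  S -> S X5 | T0 T0 | T2 B | T3 A
  A -> T0 X4 | T1 T0
  B -> a | c
  T0 -> c
  T1 -> d
  T2 -> a
  T3 -> b
  X4 -> B B
  X5 -> T0 S

CYK table (by increasing span):
  cell(0,0) b: {T3}  orig:{}
  cell(1,1) d: {T1}  orig:{}
  cell(2,2) c: {B,T0}  orig:{B}
  cell(3,3) c: {B,T0}  orig:{B}
  cell(4,4) a: {B,T2}  orig:{B}
  cell(5,5) a: {B,T2}  orig:{B}
  cell(6,6) c: {B,T0}  orig:{B}
  cell(7,7) c: {B,T0}  orig:{B}
  cell(8,8) c: {B,T0}  orig:{B}
  cell(0,1) bd: ∅
  cell(1,2) dc: {A}
  cell(2,3) cc: {S,X4}  orig:{S}
  cell(3,4) ca: {X4}  orig:{}
  cell(4,5) aa: {S,X4}  orig:{S}
  cell(5,6) ac: {S,X4}  orig:{S}
  cell(6,7) cc: {S,X4}  orig:{S}
  cell(7,8) cc: {S,X4}  orig:{S}
  cell(0,2) bdc: {S}
  cell(1,3) dcc: ∅
  cell(2,4) cca: {A}
  cell(3,5) caa: {A,X5}  orig:{A}
  cell(4,6) aac: ∅
  cell(5,7) acc: ∅
  cell(6,8) ccc: {A,X5}  orig:{A}
  cell(0,3) bdcc: ∅
  cell(1,4) dcca: ∅
  cell(2,5) ccaa: ∅
  cell(3,6) caac: ∅
  cell(4,7) aacc: ∅
  cell(5,8) accc: ∅
  cell(0,4) bdcca: ∅
  cell(1,5) dccaa: ∅
  cell(2,6) ccaac: ∅
  cell(3,7) caacc: ∅
  cell(4,8) aaccc: {S}
  cell(0,5) bdccaa: {S}
  cell(1,6) dccaac: ∅
  cell(2,7) ccaacc: ∅
  cell(3,8) caaccc: {X5}  orig:{}
  cell(0,6) bdccaac: ∅
  cell(1,7) dccaacc: ∅
  cell(2,8) ccaaccc: ∅
  cell(0,7) bdccaacc: ∅
  cell(1,8) dccaaccc: ∅
  cell(0,8) bdccaaccc: {S}

S ∈ T[0,8] ⇒ YES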